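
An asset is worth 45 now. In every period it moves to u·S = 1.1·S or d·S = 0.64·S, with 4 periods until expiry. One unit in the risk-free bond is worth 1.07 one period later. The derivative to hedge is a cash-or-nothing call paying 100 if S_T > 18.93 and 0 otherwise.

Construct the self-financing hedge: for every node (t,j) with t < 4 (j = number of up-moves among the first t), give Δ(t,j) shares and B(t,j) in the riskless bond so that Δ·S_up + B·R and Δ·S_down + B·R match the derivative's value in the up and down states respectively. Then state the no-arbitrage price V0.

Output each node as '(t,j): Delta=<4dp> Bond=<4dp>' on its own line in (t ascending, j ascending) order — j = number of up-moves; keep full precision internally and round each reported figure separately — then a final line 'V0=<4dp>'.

No-arbitrage ⇒ martingale measure with p* = (R−d)/(u−d) = 0.9348.
Payoff layer (t=4): V(4,0)=0.0000, V(4,1)=0.0000, V(4,2)=100.0000, V(4,3)=100.0000, V(4,4)=100.0000
Node (3,0) S=11.7965: V=(p*·0.0000+(1−p*)·0.0000)/1.07=0.0000; Δ=(0.0000−0.0000)/(12.9761−7.5497)=0.0000; B=V−Δ·S=0.0000
Node (3,1) S=20.2752: V=(p*·100.0000+(1−p*)·0.0000)/1.07=87.3629; Δ=(100.0000−0.0000)/(22.3027−12.9761)=10.7220; B=V−Δ·S=-130.0284
Node (3,2) S=34.8480: V=(p*·100.0000+(1−p*)·100.0000)/1.07=93.4579; Δ=(100.0000−100.0000)/(38.3328−22.3027)=0.0000; B=V−Δ·S=93.4579
Node (3,3) S=59.8950: V=(p*·100.0000+(1−p*)·100.0000)/1.07=93.4579; Δ=(100.0000−100.0000)/(65.8845−38.3328)=0.0000; B=V−Δ·S=93.4579
Node (2,0) S=18.4320: V=(p*·87.3629+(1−p*)·0.0000)/1.07=76.3227; Δ=(87.3629−0.0000)/(20.2752−11.7965)=10.3038; B=V−Δ·S=-113.5966
Node (2,1) S=31.6800: V=(p*·93.4579+(1−p*)·87.3629)/1.07=86.9724; Δ=(93.4579−87.3629)/(34.8480−20.2752)=0.4183; B=V−Δ·S=73.7222
Node (2,2) S=54.4500: V=(p*·93.4579+(1−p*)·93.4579)/1.07=87.3439; Δ=(93.4579−93.4579)/(59.8950−34.8480)=0.0000; B=V−Δ·S=87.3439
Node (1,0) S=28.8000: V=(p*·86.9724+(1−p*)·76.3227)/1.07=80.6335; Δ=(86.9724−76.3227)/(31.6800−18.4320)=0.8039; B=V−Δ·S=57.4820
Node (1,1) S=49.5000: V=(p*·87.3439+(1−p*)·86.9724)/1.07=81.6071; Δ=(87.3439−86.9724)/(54.4500−31.6800)=0.0163; B=V−Δ·S=80.7995
Node (0,0) S=45.0000: V=(p*·81.6071+(1−p*)·80.6335)/1.07=76.2090; Δ=(81.6071−80.6335)/(49.5000−28.8000)=0.0470; B=V−Δ·S=74.0924
Check: Δ(0,0)·S0 + B(0,0) = 76.2090 = V0.

(0,0): Delta=0.0470 Bond=74.0924
(1,0): Delta=0.8039 Bond=57.4820
(1,1): Delta=0.0163 Bond=80.7995
(2,0): Delta=10.3038 Bond=-113.5966
(2,1): Delta=0.4183 Bond=73.7222
(2,2): Delta=0.0000 Bond=87.3439
(3,0): Delta=0.0000 Bond=0.0000
(3,1): Delta=10.7220 Bond=-130.0284
(3,2): Delta=0.0000 Bond=93.4579
(3,3): Delta=0.0000 Bond=93.4579
V0=76.2090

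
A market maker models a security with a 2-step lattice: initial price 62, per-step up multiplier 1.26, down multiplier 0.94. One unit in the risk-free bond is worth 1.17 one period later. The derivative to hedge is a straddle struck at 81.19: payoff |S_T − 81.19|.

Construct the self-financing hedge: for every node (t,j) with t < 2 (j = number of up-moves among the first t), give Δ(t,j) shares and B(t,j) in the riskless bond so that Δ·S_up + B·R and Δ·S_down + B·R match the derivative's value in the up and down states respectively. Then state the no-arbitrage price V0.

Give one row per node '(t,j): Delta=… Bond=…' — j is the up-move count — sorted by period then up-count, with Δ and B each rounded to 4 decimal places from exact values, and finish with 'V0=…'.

(0,0): Delta=0.0677 Bond=6.1263
(1,0): Delta=-1.0000 Bond=69.3932
(1,1): Delta=0.3794 Bond=-17.1812
V0=10.3235

Risk-neutral probability p* = (R−d)/(u−d) = (1.17−0.94)/(1.26−0.94) = 0.7187.
At expiry t=2: V(2,0)=26.4068, V(2,1)=7.7572, V(2,2)=17.2412
  t=1,j=0: stock 58.2800 → up 73.4328 (V=7.7572), down 54.7832 (V=26.4068). Price 11.1132; hedge Δ=-1.0000, bond B=69.3932.
  t=1,j=1: stock 78.1200 → up 98.4312 (V=17.2412), down 73.4328 (V=7.7572). Price 12.4563; hedge Δ=0.3794, bond B=-17.1812.
  t=0,j=0: stock 62.0000 → up 78.1200 (V=12.4563), down 58.2800 (V=11.1132). Price 10.3235; hedge Δ=0.0677, bond B=6.1263.
Check: Δ(0,0)·S0 + B(0,0) = 10.3235 = V0.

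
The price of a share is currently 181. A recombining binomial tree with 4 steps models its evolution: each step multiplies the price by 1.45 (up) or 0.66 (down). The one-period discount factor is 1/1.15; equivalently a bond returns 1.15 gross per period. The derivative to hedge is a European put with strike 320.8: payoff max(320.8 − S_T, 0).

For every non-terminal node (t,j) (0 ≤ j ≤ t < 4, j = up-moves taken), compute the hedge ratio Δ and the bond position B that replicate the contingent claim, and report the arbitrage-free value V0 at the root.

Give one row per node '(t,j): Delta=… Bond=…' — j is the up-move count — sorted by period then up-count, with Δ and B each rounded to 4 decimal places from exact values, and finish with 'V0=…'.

No-arbitrage ⇒ martingale measure with p* = (R−d)/(u−d) = 0.6203.
Payoff layer (t=4): V(4,0)=286.4557, V(4,1)=245.3467, V(4,2)=155.0313, V(4,3)=0.0000, V(4,4)=0.0000
(3,0): S=52.0368. Δ = (V_up−V_dn)/(S_up−S_dn) = (245.3467−286.4557)/(75.4533−34.3443) = -1.0000. V = [p*·245.3467 + (1−p*)·286.4557]/1.15 = 226.9197. B = V − Δ·S = 278.9565.
(3,1): S=114.3232. Δ = (V_up−V_dn)/(S_up−S_dn) = (155.0313−245.3467)/(165.7687−75.4533) = -1.0000. V = [p*·155.0313 + (1−p*)·245.3467]/1.15 = 164.6333. B = V − Δ·S = 278.9565.
(3,2): S=251.1647. Δ = (V_up−V_dn)/(S_up−S_dn) = (0.0000−155.0313)/(364.1887−165.7687) = -0.7813. V = [p*·0.0000 + (1−p*)·155.0313]/1.15 = 51.1936. B = V − Δ·S = 247.4358.
(3,3): S=551.8011. Δ = (V_up−V_dn)/(S_up−S_dn) = (0.0000−0.0000)/(800.1116−364.1887) = 0.0000. V = [p*·0.0000 + (1−p*)·0.0000]/1.15 = 0.0000. B = V − Δ·S = 0.0000.
(2,0): S=78.8436. Δ = (V_up−V_dn)/(S_up−S_dn) = (164.6333−226.9197)/(114.3232−52.0368) = -1.0000. V = [p*·164.6333 + (1−p*)·226.9197]/1.15 = 163.7273. B = V − Δ·S = 242.5709.
(2,1): S=173.2170. Δ = (V_up−V_dn)/(S_up−S_dn) = (51.1936−164.6333)/(251.1647−114.3232) = -0.8290. V = [p*·51.1936 + (1−p*)·164.6333]/1.15 = 81.9756. B = V − Δ·S = 225.5702.
(2,2): S=380.5525. Δ = (V_up−V_dn)/(S_up−S_dn) = (0.0000−51.1936)/(551.8011−251.1647) = -0.1703. V = [p*·0.0000 + (1−p*)·51.1936]/1.15 = 16.9049. B = V − Δ·S = 81.7069.
(1,0): S=119.4600. Δ = (V_up−V_dn)/(S_up−S_dn) = (81.9756−163.7273)/(173.2170−78.8436) = -0.8663. V = [p*·81.9756 + (1−p*)·163.7273]/1.15 = 98.2788. B = V − Δ·S = 201.7619.
(1,1): S=262.4500. Δ = (V_up−V_dn)/(S_up−S_dn) = (16.9049−81.9756)/(380.5525−173.2170) = -0.3138. V = [p*·16.9049 + (1−p*)·81.9756]/1.15 = 36.1872. B = V − Δ·S = 118.5553.
(0,0): S=181.0000. Δ = (V_up−V_dn)/(S_up−S_dn) = (36.1872−98.2788)/(262.4500−119.4600) = -0.4342. V = [p*·36.1872 + (1−p*)·98.2788]/1.15 = 51.9707. B = V − Δ·S = 130.5676.
The time-0 hedge costs 51.9707, which is the no-arbitrage price.

(0,0): Delta=-0.4342 Bond=130.5676
(1,0): Delta=-0.8663 Bond=201.7619
(1,1): Delta=-0.3138 Bond=118.5553
(2,0): Delta=-1.0000 Bond=242.5709
(2,1): Delta=-0.8290 Bond=225.5702
(2,2): Delta=-0.1703 Bond=81.7069
(3,0): Delta=-1.0000 Bond=278.9565
(3,1): Delta=-1.0000 Bond=278.9565
(3,2): Delta=-0.7813 Bond=247.4358
(3,3): Delta=0.0000 Bond=0.0000
V0=51.9707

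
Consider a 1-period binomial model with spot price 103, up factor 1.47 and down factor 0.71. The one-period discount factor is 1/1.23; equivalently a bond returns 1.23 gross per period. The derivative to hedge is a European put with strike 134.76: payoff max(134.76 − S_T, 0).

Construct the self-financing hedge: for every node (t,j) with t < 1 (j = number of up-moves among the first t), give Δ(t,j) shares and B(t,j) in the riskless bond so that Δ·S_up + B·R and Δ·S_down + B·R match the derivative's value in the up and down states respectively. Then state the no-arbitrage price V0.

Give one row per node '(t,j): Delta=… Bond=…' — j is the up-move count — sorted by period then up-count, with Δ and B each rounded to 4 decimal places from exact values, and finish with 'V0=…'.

(0,0): Delta=-0.7873 Bond=96.9150
V0=15.8228

Under the risk-neutral measure, an up-move has probability p* = (R−d)/(u−d) = 0.6842 and values discount at R = 1.23.
Terminal values V(1,·): V(1,0)=61.6300, V(1,1)=0.0000
Node (0,0) S=103.0000: V=(p*·0.0000+(1−p*)·61.6300)/1.23=15.8228; Δ=(0.0000−61.6300)/(151.4100−73.1300)=-0.7873; B=V−Δ·S=96.9150
Check: Δ(0,0)·S0 + B(0,0) = 15.8228 = V0.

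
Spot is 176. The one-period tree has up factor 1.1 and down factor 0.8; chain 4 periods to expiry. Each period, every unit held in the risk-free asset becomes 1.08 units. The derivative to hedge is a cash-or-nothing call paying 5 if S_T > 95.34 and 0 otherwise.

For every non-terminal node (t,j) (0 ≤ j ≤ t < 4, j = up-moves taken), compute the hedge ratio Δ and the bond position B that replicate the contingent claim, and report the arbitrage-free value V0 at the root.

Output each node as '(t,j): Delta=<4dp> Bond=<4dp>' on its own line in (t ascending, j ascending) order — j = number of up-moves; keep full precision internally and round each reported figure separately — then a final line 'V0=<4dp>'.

No-arbitrage ⇒ martingale measure with p* = (R−d)/(u−d) = 0.9333.
Terminal values V(4,·): V(4,0)=0.0000, V(4,1)=5.0000, V(4,2)=5.0000, V(4,3)=5.0000, V(4,4)=5.0000
Node (3,0) S=90.1120: V=(p*·5.0000+(1−p*)·0.0000)/1.08=4.3210; Δ=(5.0000−0.0000)/(99.1232−72.0896)=0.1850; B=V−Δ·S=-12.3457
Node (3,1) S=123.9040: V=(p*·5.0000+(1−p*)·5.0000)/1.08=4.6296; Δ=(5.0000−5.0000)/(136.2944−99.1232)=0.0000; B=V−Δ·S=4.6296
Node (3,2) S=170.3680: V=(p*·5.0000+(1−p*)·5.0000)/1.08=4.6296; Δ=(5.0000−5.0000)/(187.4048−136.2944)=0.0000; B=V−Δ·S=4.6296
Node (3,3) S=234.2560: V=(p*·5.0000+(1−p*)·5.0000)/1.08=4.6296; Δ=(5.0000−5.0000)/(257.6816−187.4048)=0.0000; B=V−Δ·S=4.6296
Node (2,0) S=112.6400: V=(p*·4.6296+(1−p*)·4.3210)/1.08=4.2676; Δ=(4.6296−4.3210)/(123.9040−90.1120)=0.0091; B=V−Δ·S=3.2388
Node (2,1) S=154.8800: V=(p*·4.6296+(1−p*)·4.6296)/1.08=4.2867; Δ=(4.6296−4.6296)/(170.3680−123.9040)=0.0000; B=V−Δ·S=4.2867
Node (2,2) S=212.9600: V=(p*·4.6296+(1−p*)·4.6296)/1.08=4.2867; Δ=(4.6296−4.6296)/(234.2560−170.3680)=0.0000; B=V−Δ·S=4.2867
Node (1,0) S=140.8000: V=(p*·4.2867+(1−p*)·4.2676)/1.08=3.9680; Δ=(4.2867−4.2676)/(154.8800−112.6400)=0.0005; B=V−Δ·S=3.9045
Node (1,1) S=193.6000: V=(p*·4.2867+(1−p*)·4.2867)/1.08=3.9692; Δ=(4.2867−4.2867)/(212.9600−154.8800)=0.0000; B=V−Δ·S=3.9692
Node (0,0) S=176.0000: V=(p*·3.9692+(1−p*)·3.9680)/1.08=3.6751; Δ=(3.9692−3.9680)/(193.6000−140.8000)=0.0000; B=V−Δ·S=3.6712
Check: Δ(0,0)·S0 + B(0,0) = 3.6751 = V0.

(0,0): Delta=0.0000 Bond=3.6712
(1,0): Delta=0.0005 Bond=3.9045
(1,1): Delta=0.0000 Bond=3.9692
(2,0): Delta=0.0091 Bond=3.2388
(2,1): Delta=0.0000 Bond=4.2867
(2,2): Delta=0.0000 Bond=4.2867
(3,0): Delta=0.1850 Bond=-12.3457
(3,1): Delta=0.0000 Bond=4.6296
(3,2): Delta=0.0000 Bond=4.6296
(3,3): Delta=0.0000 Bond=4.6296
V0=3.6751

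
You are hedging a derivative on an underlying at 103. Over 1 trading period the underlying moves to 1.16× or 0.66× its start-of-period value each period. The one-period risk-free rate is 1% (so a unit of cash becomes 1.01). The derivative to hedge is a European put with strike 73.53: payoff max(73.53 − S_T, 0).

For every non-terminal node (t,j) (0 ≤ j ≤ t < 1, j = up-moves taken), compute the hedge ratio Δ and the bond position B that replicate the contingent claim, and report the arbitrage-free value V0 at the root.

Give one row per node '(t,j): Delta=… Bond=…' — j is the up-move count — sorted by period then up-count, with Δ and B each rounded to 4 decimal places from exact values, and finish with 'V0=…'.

Under the risk-neutral measure, an up-move has probability p* = (R−d)/(u−d) = 0.7000 and values discount at R = 1.01.
At expiry t=1: V(1,0)=5.5500, V(1,1)=0.0000
(0,0): S=103.0000. Δ = (V_up−V_dn)/(S_up−S_dn) = (0.0000−5.5500)/(119.4800−67.9800) = -0.1078. V = [p*·0.0000 + (1−p*)·5.5500]/1.01 = 1.6485. B = V − Δ·S = 12.7485.
Each (Δ,B) replicates both successor values, so the strategy is self-financing and V0 is arbitrage-free.

(0,0): Delta=-0.1078 Bond=12.7485
V0=1.6485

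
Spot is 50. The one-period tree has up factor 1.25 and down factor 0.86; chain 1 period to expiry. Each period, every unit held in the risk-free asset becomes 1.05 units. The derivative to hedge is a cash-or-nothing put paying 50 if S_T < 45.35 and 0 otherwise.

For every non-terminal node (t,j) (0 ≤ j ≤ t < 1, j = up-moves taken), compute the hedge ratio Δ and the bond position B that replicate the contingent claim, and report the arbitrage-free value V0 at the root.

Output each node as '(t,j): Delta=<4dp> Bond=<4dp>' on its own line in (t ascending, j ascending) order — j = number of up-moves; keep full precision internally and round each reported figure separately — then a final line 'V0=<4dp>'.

No-arbitrage ⇒ martingale measure with p* = (R−d)/(u−d) = 0.4872.
Terminal values V(1,·): V(1,0)=50.0000, V(1,1)=0.0000
(0,0): S=50.0000. Δ = (V_up−V_dn)/(S_up−S_dn) = (0.0000−50.0000)/(62.5000−43.0000) = -2.5641. V = [p*·0.0000 + (1−p*)·50.0000]/1.05 = 24.4200. B = V − Δ·S = 152.6252.
Root portfolio cost Δ·50+B reproduces V0=24.4200.

(0,0): Delta=-2.5641 Bond=152.6252
V0=24.4200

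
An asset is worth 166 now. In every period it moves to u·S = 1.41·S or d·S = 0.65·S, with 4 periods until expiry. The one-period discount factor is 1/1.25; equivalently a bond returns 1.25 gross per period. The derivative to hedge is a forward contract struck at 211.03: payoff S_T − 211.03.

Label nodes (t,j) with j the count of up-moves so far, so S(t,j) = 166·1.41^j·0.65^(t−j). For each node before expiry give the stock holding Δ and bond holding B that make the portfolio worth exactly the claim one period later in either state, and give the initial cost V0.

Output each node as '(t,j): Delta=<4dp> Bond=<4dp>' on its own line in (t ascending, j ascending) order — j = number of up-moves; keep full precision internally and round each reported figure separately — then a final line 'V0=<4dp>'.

Since d<R<u, set p* = (R−d)/(u−d) = 0.7895; price each node as the discounted p*-expectation of its children.
Payoff layer (t=4): V(4,0)=-181.3980, V(4,1)=-146.7513, V(4,2)=-71.5946, V(4,3)=91.4375, V(4,4)=445.0919
Node (3,0) S=45.5877: V=(p*·-146.7513+(1−p*)·-181.3980)/1.25=-123.2363; Δ=(-146.7513−-181.3980)/(64.2787−29.6320)=1.0000; B=V−Δ·S=-168.8240
Node (3,1) S=98.8903: V=(p*·-71.5946+(1−p*)·-146.7513)/1.25=-69.9337; Δ=(-71.5946−-146.7513)/(139.4354−64.2787)=1.0000; B=V−Δ·S=-168.8240
Node (3,2) S=214.5160: V=(p*·91.4375+(1−p*)·-71.5946)/1.25=45.6920; Δ=(91.4375−-71.5946)/(302.4675−139.4354)=1.0000; B=V−Δ·S=-168.8240
Node (3,3) S=465.3347: V=(p*·445.0919+(1−p*)·91.4375)/1.25=296.5107; Δ=(445.0919−91.4375)/(656.1219−302.4675)=1.0000; B=V−Δ·S=-168.8240
Node (2,0) S=70.1350: V=(p*·-69.9337+(1−p*)·-123.2363)/1.25=-64.9242; Δ=(-69.9337−-123.2363)/(98.8903−45.5878)=1.0000; B=V−Δ·S=-135.0592
Node (2,1) S=152.1390: V=(p*·45.6920+(1−p*)·-69.9337)/1.25=17.0798; Δ=(45.6920−-69.9337)/(214.5160−98.8903)=1.0000; B=V−Δ·S=-135.0592
Node (2,2) S=330.0246: V=(p*·296.5107+(1−p*)·45.6920)/1.25=194.9654; Δ=(296.5107−45.6920)/(465.3347−214.5160)=1.0000; B=V−Δ·S=-135.0592
Node (1,0) S=107.9000: V=(p*·17.0798+(1−p*)·-64.9242)/1.25=-0.1474; Δ=(17.0798−-64.9242)/(152.1390−70.1350)=1.0000; B=V−Δ·S=-108.0474
Node (1,1) S=234.0600: V=(p*·194.9654+(1−p*)·17.0798)/1.25=126.0126; Δ=(194.9654−17.0798)/(330.0246−152.1390)=1.0000; B=V−Δ·S=-108.0474
Node (0,0) S=166.0000: V=(p*·126.0126+(1−p*)·-0.1474)/1.25=79.5621; Δ=(126.0126−-0.1474)/(234.0600−107.9000)=1.0000; B=V−Δ·S=-86.4379
Each (Δ,B) replicates both successor values, so the strategy is self-financing and V0 is arbitrage-free.

(0,0): Delta=1.0000 Bond=-86.4379
(1,0): Delta=1.0000 Bond=-108.0474
(1,1): Delta=1.0000 Bond=-108.0474
(2,0): Delta=1.0000 Bond=-135.0592
(2,1): Delta=1.0000 Bond=-135.0592
(2,2): Delta=1.0000 Bond=-135.0592
(3,0): Delta=1.0000 Bond=-168.8240
(3,1): Delta=1.0000 Bond=-168.8240
(3,2): Delta=1.0000 Bond=-168.8240
(3,3): Delta=1.0000 Bond=-168.8240
V0=79.5621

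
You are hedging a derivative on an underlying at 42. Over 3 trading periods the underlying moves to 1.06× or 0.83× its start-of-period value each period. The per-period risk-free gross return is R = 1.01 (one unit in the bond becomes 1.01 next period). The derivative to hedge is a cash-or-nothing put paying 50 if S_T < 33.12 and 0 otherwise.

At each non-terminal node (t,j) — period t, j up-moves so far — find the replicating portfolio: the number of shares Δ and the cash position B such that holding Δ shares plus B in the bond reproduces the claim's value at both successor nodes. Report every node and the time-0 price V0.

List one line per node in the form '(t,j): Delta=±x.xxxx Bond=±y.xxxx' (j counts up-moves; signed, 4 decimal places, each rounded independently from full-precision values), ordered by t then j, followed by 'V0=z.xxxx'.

The replicating-portfolio and risk-neutral prices coincide; use p* = (1.01−0.83)/(1.06−0.83) = 0.7826 for the latter.
Terminal payoffs: V(3,0)=50.0000, V(3,1)=50.0000, V(3,2)=0.0000, V(3,3)=0.0000
  t=2,j=0: stock 28.9338 → up 30.6698 (V=50.0000), down 24.0151 (V=50.0000). Price 49.5050; hedge Δ=0.0000, bond B=49.5050.
  t=2,j=1: stock 36.9516 → up 39.1687 (V=0.0000), down 30.6698 (V=50.0000). Price 10.7619; hedge Δ=-5.8831, bond B=228.1533.
  t=2,j=2: stock 47.1912 → up 50.0227 (V=0.0000), down 39.1687 (V=0.0000). Price 0.0000; hedge Δ=0.0000, bond B=0.0000.
  t=1,j=0: stock 34.8600 → up 36.9516 (V=10.7619), down 28.9338 (V=49.5050). Price 18.9944; hedge Δ=-4.8321, bond B=187.4422.
  t=1,j=1: stock 44.5200 → up 47.1912 (V=0.0000), down 36.9516 (V=10.7619). Price 2.3164; hedge Δ=-1.0510, bond B=49.1075.
  t=0,j=0: stock 42.0000 → up 44.5200 (V=2.3164), down 34.8600 (V=18.9944). Price 5.8832; hedge Δ=-1.7265, bond B=78.3963.
Check: Δ(0,0)·S0 + B(0,0) = 5.8832 = V0.

(0,0): Delta=-1.7265 Bond=78.3963
(1,0): Delta=-4.8321 Bond=187.4422
(1,1): Delta=-1.0510 Bond=49.1075
(2,0): Delta=0.0000 Bond=49.5050
(2,1): Delta=-5.8831 Bond=228.1533
(2,2): Delta=0.0000 Bond=0.0000
V0=5.8832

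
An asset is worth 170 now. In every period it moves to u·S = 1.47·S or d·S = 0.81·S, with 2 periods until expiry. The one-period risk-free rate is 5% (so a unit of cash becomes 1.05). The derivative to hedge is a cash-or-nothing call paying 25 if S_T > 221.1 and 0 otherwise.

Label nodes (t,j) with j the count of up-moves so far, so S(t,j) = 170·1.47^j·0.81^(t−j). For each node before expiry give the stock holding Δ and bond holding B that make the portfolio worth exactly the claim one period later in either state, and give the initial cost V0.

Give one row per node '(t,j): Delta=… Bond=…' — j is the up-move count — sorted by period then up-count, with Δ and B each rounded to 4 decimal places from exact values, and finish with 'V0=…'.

(0,0): Delta=0.0772 Bond=-10.1198
(1,0): Delta=0.0000 Bond=0.0000
(1,1): Delta=0.1516 Bond=-29.2208
V0=2.9984

Under the risk-neutral measure, an up-move has probability p* = (R−d)/(u−d) = 0.3636 and values discount at R = 1.05.
Terminal values V(2,·): V(2,0)=0.0000, V(2,1)=0.0000, V(2,2)=25.0000
(1,0): S=137.7000. Δ = (V_up−V_dn)/(S_up−S_dn) = (0.0000−0.0000)/(202.4190−111.5370) = 0.0000. V = [p*·0.0000 + (1−p*)·0.0000]/1.05 = 0.0000. B = V − Δ·S = 0.0000.
(1,1): S=249.9000. Δ = (V_up−V_dn)/(S_up−S_dn) = (25.0000−0.0000)/(367.3530−202.4190) = 0.1516. V = [p*·25.0000 + (1−p*)·0.0000]/1.05 = 8.6580. B = V − Δ·S = -29.2208.
(0,0): S=170.0000. Δ = (V_up−V_dn)/(S_up−S_dn) = (8.6580−0.0000)/(249.9000−137.7000) = 0.0772. V = [p*·8.6580 + (1−p*)·0.0000]/1.05 = 2.9984. B = V − Δ·S = -10.1198.
The time-0 hedge costs 2.9984, which is the no-arbitrage price.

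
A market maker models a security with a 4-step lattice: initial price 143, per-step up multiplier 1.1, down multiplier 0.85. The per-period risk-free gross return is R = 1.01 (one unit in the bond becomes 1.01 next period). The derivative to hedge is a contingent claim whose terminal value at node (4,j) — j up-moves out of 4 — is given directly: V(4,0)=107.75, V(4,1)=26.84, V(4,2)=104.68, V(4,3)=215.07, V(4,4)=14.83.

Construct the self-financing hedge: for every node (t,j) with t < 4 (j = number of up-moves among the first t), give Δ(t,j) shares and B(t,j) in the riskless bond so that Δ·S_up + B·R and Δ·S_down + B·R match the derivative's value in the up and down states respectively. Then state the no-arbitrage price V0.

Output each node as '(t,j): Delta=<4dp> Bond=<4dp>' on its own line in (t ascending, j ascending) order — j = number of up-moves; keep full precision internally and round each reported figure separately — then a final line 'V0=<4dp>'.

The replicating-portfolio and risk-neutral prices coincide; use p* = (1.01−0.85)/(1.1−0.85) = 0.6400 for the latter.
Terminal values V(4,·): V(4,0)=107.7500, V(4,1)=26.8400, V(4,2)=104.6800, V(4,3)=215.0700, V(4,4)=14.8300
Node (3,0) S=87.8199: V=(p*·26.8400+(1−p*)·107.7500)/1.01=55.4135; Δ=(26.8400−107.7500)/(96.6019−74.6469)=-3.6853; B=V−Δ·S=379.0535
Node (3,1) S=113.6492: V=(p*·104.6800+(1−p*)·26.8400)/1.01=75.8986; Δ=(104.6800−26.8400)/(125.0142−96.6019)=2.7397; B=V−Δ·S=-235.4614
Node (3,2) S=147.0755: V=(p*·215.0700+(1−p*)·104.6800)/1.01=173.5937; Δ=(215.0700−104.6800)/(161.7831−125.0142)=3.0023; B=V−Δ·S=-267.9663
Node (3,3) S=190.3330: V=(p*·14.8300+(1−p*)·215.0700)/1.01=86.0558; Δ=(14.8300−215.0700)/(209.3663−161.7831)=-4.2082; B=V−Δ·S=887.0158
Node (2,0) S=103.3175: V=(p*·75.8986+(1−p*)·55.4135)/1.01=67.8455; Δ=(75.8986−55.4135)/(113.6493−87.8199)=0.7931; B=V−Δ·S=-14.0951
Node (2,1) S=133.7050: V=(p*·173.5937+(1−p*)·75.8986)/1.01=137.0529; Δ=(173.5937−75.8986)/(147.0755−113.6493)=2.9227; B=V−Δ·S=-253.7273
Node (2,2) S=173.0300: V=(p*·86.0558+(1−p*)·173.5937)/1.01=116.4054; Δ=(86.0558−173.5937)/(190.3330−147.0755)=-2.0236; B=V−Δ·S=466.5567
Node (1,0) S=121.5500: V=(p*·137.0529+(1−p*)·67.8455)/1.01=111.0280; Δ=(137.0529−67.8455)/(133.7050−103.3175)=2.2775; B=V−Δ·S=-165.8017
Node (1,1) S=157.3000: V=(p*·116.4054+(1−p*)·137.0529)/1.01=122.6124; Δ=(116.4054−137.0529)/(173.0300−133.7050)=-0.5250; B=V−Δ·S=205.2024
Node (0,0) S=143.0000: V=(p*·122.6124+(1−p*)·111.0280)/1.01=117.2693; Δ=(122.6124−111.0280)/(157.3000−121.5500)=0.3240; B=V−Δ·S=70.9316
The time-0 hedge costs 117.2693, which is the no-arbitrage price.

(0,0): Delta=0.3240 Bond=70.9316
(1,0): Delta=2.2775 Bond=-165.8017
(1,1): Delta=-0.5250 Bond=205.2024
(2,0): Delta=0.7931 Bond=-14.0951
(2,1): Delta=2.9227 Bond=-253.7273
(2,2): Delta=-2.0236 Bond=466.5567
(3,0): Delta=-3.6853 Bond=379.0535
(3,1): Delta=2.7397 Bond=-235.4614
(3,2): Delta=3.0023 Bond=-267.9663
(3,3): Delta=-4.2082 Bond=887.0158
V0=117.2693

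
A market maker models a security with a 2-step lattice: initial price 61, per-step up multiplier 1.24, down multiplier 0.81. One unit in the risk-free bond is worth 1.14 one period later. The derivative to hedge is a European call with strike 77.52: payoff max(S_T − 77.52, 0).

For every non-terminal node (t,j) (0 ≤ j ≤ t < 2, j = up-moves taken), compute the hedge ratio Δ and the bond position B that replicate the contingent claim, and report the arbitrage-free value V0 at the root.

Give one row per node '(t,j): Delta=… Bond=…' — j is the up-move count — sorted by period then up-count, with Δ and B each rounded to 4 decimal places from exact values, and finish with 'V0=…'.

(0,0): Delta=0.4177 Bond=-18.1024
(1,0): Delta=0.0000 Bond=0.0000
(1,1): Delta=0.5003 Bond=-26.8903
V0=7.3750

The replicating-portfolio and risk-neutral prices coincide; use p* = (1.14−0.81)/(1.24−0.81) = 0.7674 for the latter.
At expiry t=2: V(2,0)=0.0000, V(2,1)=0.0000, V(2,2)=16.2736
(1,0): S=49.4100. Δ = (V_up−V_dn)/(S_up−S_dn) = (0.0000−0.0000)/(61.2684−40.0221) = 0.0000. V = [p*·0.0000 + (1−p*)·0.0000]/1.14 = 0.0000. B = V − Δ·S = 0.0000.
(1,1): S=75.6400. Δ = (V_up−V_dn)/(S_up−S_dn) = (16.2736−0.0000)/(93.7936−61.2684) = 0.5003. V = [p*·16.2736 + (1−p*)·0.0000]/1.14 = 10.9553. B = V − Δ·S = -26.8903.
(0,0): S=61.0000. Δ = (V_up−V_dn)/(S_up−S_dn) = (10.9553−0.0000)/(75.6400−49.4100) = 0.4177. V = [p*·10.9553 + (1−p*)·0.0000]/1.14 = 7.3750. B = V − Δ·S = -18.1024.
Each (Δ,B) replicates both successor values, so the strategy is self-financing and V0 is arbitrage-free.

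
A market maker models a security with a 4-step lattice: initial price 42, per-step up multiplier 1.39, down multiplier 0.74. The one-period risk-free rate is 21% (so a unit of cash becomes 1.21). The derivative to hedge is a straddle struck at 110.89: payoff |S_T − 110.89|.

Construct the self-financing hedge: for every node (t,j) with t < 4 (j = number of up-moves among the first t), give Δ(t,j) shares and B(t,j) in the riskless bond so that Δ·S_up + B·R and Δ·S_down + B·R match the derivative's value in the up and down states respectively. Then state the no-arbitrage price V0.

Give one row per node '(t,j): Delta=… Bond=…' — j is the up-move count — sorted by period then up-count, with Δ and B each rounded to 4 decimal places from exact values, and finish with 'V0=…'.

(0,0): Delta=-0.2825 Bond=33.3004
(1,0): Delta=-1.0000 Bond=62.5945
(1,1): Delta=-0.1362 Bond=31.7527
(2,0): Delta=-1.0000 Bond=75.7394
(2,1): Delta=-1.0000 Bond=75.7394
(2,2): Delta=0.0400 Bond=24.1285
(3,0): Delta=-1.0000 Bond=91.6446
(3,1): Delta=-1.0000 Bond=91.6446
(3,2): Delta=-1.0000 Bond=91.6446
(3,3): Delta=0.2520 Bond=5.2788
V0=21.4369

The replicating-portfolio and risk-neutral prices coincide; use p* = (1.21−0.74)/(1.39−0.74) = 0.7231 for the latter.
Payoff layer (t=4): V(4,0)=98.2956, V(4,1)=87.2330, V(4,2)=66.4532, V(4,3)=27.4210, V(4,4)=45.8964
Node (3,0) S=17.0194: V=(p*·87.2330+(1−p*)·98.2956)/1.21=74.6252; Δ=(87.2330−98.2956)/(23.6570−12.5944)=-1.0000; B=V−Δ·S=91.6446
Node (3,1) S=31.9689: V=(p*·66.4532+(1−p*)·87.2330)/1.21=59.6757; Δ=(66.4532−87.2330)/(44.4368−23.6570)=-1.0000; B=V−Δ·S=91.6446
Node (3,2) S=60.0497: V=(p*·27.4210+(1−p*)·66.4532)/1.21=31.5950; Δ=(27.4210−66.4532)/(83.4690−44.4368)=-1.0000; B=V−Δ·S=91.6446
Node (3,3) S=112.7960: V=(p*·45.8964+(1−p*)·27.4210)/1.21=33.7026; Δ=(45.8964−27.4210)/(156.7864−83.4690)=0.2520; B=V−Δ·S=5.2788
Node (2,0) S=22.9992: V=(p*·59.6757+(1−p*)·74.6252)/1.21=52.7402; Δ=(59.6757−74.6252)/(31.9689−17.0194)=-1.0000; B=V−Δ·S=75.7394
Node (2,1) S=43.2012: V=(p*·31.5950+(1−p*)·59.6757)/1.21=32.5382; Δ=(31.5950−59.6757)/(60.0497−31.9689)=-1.0000; B=V−Δ·S=75.7394
Node (2,2) S=81.1482: V=(p*·33.7026+(1−p*)·31.5950)/1.21=27.3710; Δ=(33.7026−31.5950)/(112.7960−60.0497)=0.0400; B=V−Δ·S=24.1285
Node (1,0) S=31.0800: V=(p*·32.5382+(1−p*)·52.7402)/1.21=31.5145; Δ=(32.5382−52.7402)/(43.2012−22.9992)=-1.0000; B=V−Δ·S=62.5945
Node (1,1) S=58.3800: V=(p*·27.3710+(1−p*)·32.5382)/1.21=23.8032; Δ=(27.3710−32.5382)/(81.1482−43.2012)=-0.1362; B=V−Δ·S=31.7527
Node (0,0) S=42.0000: V=(p*·23.8032+(1−p*)·31.5145)/1.21=21.4369; Δ=(23.8032−31.5145)/(58.3800−31.0800)=-0.2825; B=V−Δ·S=33.3004
The time-0 hedge costs 21.4369, which is the no-arbitrage price.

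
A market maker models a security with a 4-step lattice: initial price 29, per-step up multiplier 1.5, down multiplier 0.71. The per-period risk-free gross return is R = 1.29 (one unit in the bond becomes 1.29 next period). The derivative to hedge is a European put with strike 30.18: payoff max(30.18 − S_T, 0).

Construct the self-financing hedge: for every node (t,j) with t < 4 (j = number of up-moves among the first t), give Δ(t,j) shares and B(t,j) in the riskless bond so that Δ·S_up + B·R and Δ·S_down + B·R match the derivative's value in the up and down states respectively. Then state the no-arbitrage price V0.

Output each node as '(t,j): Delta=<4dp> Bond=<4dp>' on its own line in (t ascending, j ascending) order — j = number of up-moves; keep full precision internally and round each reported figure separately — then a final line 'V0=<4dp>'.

Risk-neutral probability p* = (R−d)/(u−d) = (1.29−0.71)/(1.5−0.71) = 0.7342.
Terminal values V(4,·): V(4,0)=22.8106, V(4,1)=14.6109, V(4,2)=0.0000, V(4,3)=0.0000, V(4,4)=0.0000
  t=3,j=0: stock 10.3794 → up 15.5691 (V=14.6109), down 7.3694 (V=22.8106). Price 13.0159; hedge Δ=-1.0000, bond B=23.3953.
  t=3,j=1: stock 21.9283 → up 32.8925 (V=0.0000), down 15.5691 (V=14.6109). Price 3.0108; hedge Δ=-0.8434, bond B=21.5056.
  t=3,j=2: stock 46.3275 → up 69.4913 (V=0.0000), down 32.8925 (V=0.0000). Price 0.0000; hedge Δ=0.0000, bond B=0.0000.
  t=3,j=3: stock 97.8750 → up 146.8125 (V=0.0000), down 69.4912 (V=0.0000). Price 0.0000; hedge Δ=0.0000, bond B=0.0000.
  t=2,j=0: stock 14.6189 → up 21.9284 (V=3.0108), down 10.3794 (V=13.0159). Price 4.3956; hedge Δ=-0.8663, bond B=17.0604.
  t=2,j=1: stock 30.8850 → up 46.3275 (V=0.0000), down 21.9283 (V=3.0108). Price 0.6204; hedge Δ=-0.1234, bond B=4.4315.
  t=2,j=2: stock 65.2500 → up 97.8750 (V=0.0000), down 46.3275 (V=0.0000). Price 0.0000; hedge Δ=0.0000, bond B=0.0000.
  t=1,j=0: stock 20.5900 → up 30.8850 (V=0.6204), down 14.6189 (V=4.3956). Price 1.2589; hedge Δ=-0.2321, bond B=6.0376.
  t=1,j=1: stock 43.5000 → up 65.2500 (V=0.0000), down 30.8850 (V=0.6204). Price 0.1278; hedge Δ=-0.0181, bond B=0.9132.
  t=0,j=0: stock 29.0000 → up 43.5000 (V=0.1278), down 20.5900 (V=1.2589). Price 0.3322; hedge Δ=-0.0494, bond B=1.7639.
Each (Δ,B) replicates both successor values, so the strategy is self-financing and V0 is arbitrage-free.

(0,0): Delta=-0.0494 Bond=1.7639
(1,0): Delta=-0.2321 Bond=6.0376
(1,1): Delta=-0.0181 Bond=0.9132
(2,0): Delta=-0.8663 Bond=17.0604
(2,1): Delta=-0.1234 Bond=4.4315
(2,2): Delta=0.0000 Bond=0.0000
(3,0): Delta=-1.0000 Bond=23.3953
(3,1): Delta=-0.8434 Bond=21.5056
(3,2): Delta=0.0000 Bond=0.0000
(3,3): Delta=0.0000 Bond=0.0000
V0=0.3322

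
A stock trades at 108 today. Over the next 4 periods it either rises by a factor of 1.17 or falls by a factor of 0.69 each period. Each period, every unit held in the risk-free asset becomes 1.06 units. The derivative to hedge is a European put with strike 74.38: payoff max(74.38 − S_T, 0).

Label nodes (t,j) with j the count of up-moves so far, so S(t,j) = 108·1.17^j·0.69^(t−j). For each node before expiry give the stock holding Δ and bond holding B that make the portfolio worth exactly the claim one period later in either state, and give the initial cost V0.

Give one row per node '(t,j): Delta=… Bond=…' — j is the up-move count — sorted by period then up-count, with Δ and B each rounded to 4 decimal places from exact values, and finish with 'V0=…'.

(0,0): Delta=-0.0865 Bond=11.0133
(1,0): Delta=-0.3351 Bond=30.1990
(1,1): Delta=-0.0430 Bond=6.1668
(2,0): Delta=-1.0000 Bond=66.1979
(2,1): Delta=-0.2186 Bond=21.8472
(2,2): Delta=-0.0122 Bond=1.9850
(3,0): Delta=-1.0000 Bond=70.1698
(3,1): Delta=-1.0000 Bond=70.1698
(3,2): Delta=-0.0815 Bond=9.1816
(3,3): Delta=0.0000 Bond=0.0000
V0=1.6673

Under the risk-neutral measure, an up-move has probability p* = (R−d)/(u−d) = 0.7708 and values discount at R = 1.06.
Terminal values V(4,·): V(4,0)=49.8995, V(4,1)=32.8696, V(4,2)=3.9928, V(4,3)=0.0000, V(4,4)=0.0000
Node (3,0) S=35.4790: V=(p*·32.8696+(1−p*)·49.8995)/1.06=34.6908; Δ=(32.8696−49.8995)/(41.5104−24.4805)=-1.0000; B=V−Δ·S=70.1698
Node (3,1) S=60.1600: V=(p*·3.9928+(1−p*)·32.8696)/1.06=10.0098; Δ=(3.9928−32.8696)/(70.3872−41.5104)=-1.0000; B=V−Δ·S=70.1698
Node (3,2) S=102.0104: V=(p*·0.0000+(1−p*)·3.9928)/1.06=0.8632; Δ=(0.0000−3.9928)/(119.3522−70.3872)=-0.0815; B=V−Δ·S=9.1816
Node (3,3) S=172.9742: V=(p*·0.0000+(1−p*)·0.0000)/1.06=0.0000; Δ=(0.0000−0.0000)/(202.3798−119.3522)=0.0000; B=V−Δ·S=0.0000
Node (2,0) S=51.4188: V=(p*·10.0098+(1−p*)·34.6908)/1.06=14.7791; Δ=(10.0098−34.6908)/(60.1600−35.4790)=-1.0000; B=V−Δ·S=66.1979
Node (2,1) S=87.1884: V=(p*·0.8632+(1−p*)·10.0098)/1.06=2.7918; Δ=(0.8632−10.0098)/(102.0104−60.1600)=-0.2186; B=V−Δ·S=21.8472
Node (2,2) S=147.8412: V=(p*·0.0000+(1−p*)·0.8632)/1.06=0.1866; Δ=(0.0000−0.8632)/(172.9742−102.0104)=-0.0122; B=V−Δ·S=1.9850
Node (1,0) S=74.5200: V=(p*·2.7918+(1−p*)·14.7791)/1.06=5.2254; Δ=(2.7918−14.7791)/(87.1884−51.4188)=-0.3351; B=V−Δ·S=30.1990
Node (1,1) S=126.3600: V=(p*·0.1866+(1−p*)·2.7918)/1.06=0.7393; Δ=(0.1866−2.7918)/(147.8412−87.1884)=-0.0430; B=V−Δ·S=6.1668
Node (0,0) S=108.0000: V=(p*·0.7393+(1−p*)·5.2254)/1.06=1.6673; Δ=(0.7393−5.2254)/(126.3600−74.5200)=-0.0865; B=V−Δ·S=11.0133
The time-0 hedge costs 1.6673, which is the no-arbitrage price.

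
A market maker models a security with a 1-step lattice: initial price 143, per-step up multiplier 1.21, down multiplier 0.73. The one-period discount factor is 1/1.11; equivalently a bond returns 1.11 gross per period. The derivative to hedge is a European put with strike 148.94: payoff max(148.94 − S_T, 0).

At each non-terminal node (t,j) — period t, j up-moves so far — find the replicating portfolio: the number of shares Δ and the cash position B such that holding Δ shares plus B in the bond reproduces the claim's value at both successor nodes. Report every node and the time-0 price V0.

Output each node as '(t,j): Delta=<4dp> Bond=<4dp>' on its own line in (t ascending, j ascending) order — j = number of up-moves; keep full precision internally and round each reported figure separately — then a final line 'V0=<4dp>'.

Under the risk-neutral measure, an up-move has probability p* = (R−d)/(u−d) = 0.7917 and values discount at R = 1.11.
Payoff layer (t=1): V(1,0)=44.5500, V(1,1)=0.0000
Node (0,0) S=143.0000: V=(p*·0.0000+(1−p*)·44.5500)/1.11=8.3615; Δ=(0.0000−44.5500)/(173.0300−104.3900)=-0.6490; B=V−Δ·S=101.1740
The time-0 hedge costs 8.3615, which is the no-arbitrage price.

(0,0): Delta=-0.6490 Bond=101.1740
V0=8.3615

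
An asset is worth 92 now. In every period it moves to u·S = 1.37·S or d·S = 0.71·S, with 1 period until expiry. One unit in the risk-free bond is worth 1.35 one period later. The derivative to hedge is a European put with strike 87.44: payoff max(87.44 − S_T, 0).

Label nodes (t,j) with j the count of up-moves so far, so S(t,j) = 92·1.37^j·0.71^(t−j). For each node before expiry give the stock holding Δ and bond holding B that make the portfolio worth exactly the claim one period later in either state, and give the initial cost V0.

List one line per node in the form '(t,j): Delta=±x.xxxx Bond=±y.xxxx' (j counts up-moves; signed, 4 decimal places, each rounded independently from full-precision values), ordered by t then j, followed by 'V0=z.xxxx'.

Under the risk-neutral measure, an up-move has probability p* = (R−d)/(u−d) = 0.9697 and values discount at R = 1.35.
Payoff layer (t=1): V(1,0)=22.1200, V(1,1)=0.0000
Node (0,0) S=92.0000: V=(p*·0.0000+(1−p*)·22.1200)/1.35=0.4965; Δ=(0.0000−22.1200)/(126.0400−65.3200)=-0.3643; B=V−Δ·S=34.0117
Self-financing check: at every node Δ·S+B equals the discounted successor values.

(0,0): Delta=-0.3643 Bond=34.0117
V0=0.4965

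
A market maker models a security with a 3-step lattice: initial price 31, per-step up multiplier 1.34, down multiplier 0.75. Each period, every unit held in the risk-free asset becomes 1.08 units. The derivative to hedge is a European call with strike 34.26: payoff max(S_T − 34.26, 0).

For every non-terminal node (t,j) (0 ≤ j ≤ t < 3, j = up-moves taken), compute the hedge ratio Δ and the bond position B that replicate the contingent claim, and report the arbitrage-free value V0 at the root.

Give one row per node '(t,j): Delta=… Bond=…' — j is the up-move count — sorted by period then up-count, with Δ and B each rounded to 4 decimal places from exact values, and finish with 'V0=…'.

No-arbitrage ⇒ martingale measure with p* = (R−d)/(u−d) = 0.5593.
At expiry t=3: V(3,0)=0.0000, V(3,1)=0.0000, V(3,2)=7.4877, V(3,3)=40.3292
Node (2,0) S=17.4375: V=(p*·0.0000+(1−p*)·0.0000)/1.08=0.0000; Δ=(0.0000−0.0000)/(23.3663−13.0781)=0.0000; B=V−Δ·S=0.0000
Node (2,1) S=31.1550: V=(p*·7.4877+(1−p*)·0.0000)/1.08=3.8778; Δ=(7.4877−0.0000)/(41.7477−23.3663)=0.4074; B=V−Δ·S=-8.8132
Node (2,2) S=55.6636: V=(p*·40.3292+(1−p*)·7.4877)/1.08=23.9414; Δ=(40.3292−7.4877)/(74.5892−41.7477)=1.0000; B=V−Δ·S=-31.7222
Node (1,0) S=23.2500: V=(p*·3.8778+(1−p*)·0.0000)/1.08=2.0083; Δ=(3.8778−0.0000)/(31.1550−17.4375)=0.2827; B=V−Δ·S=-4.5643
Node (1,1) S=41.5400: V=(p*·23.9414+(1−p*)·3.8778)/1.08=13.9813; Δ=(23.9414−3.8778)/(55.6636−31.1550)=0.8186; B=V−Δ·S=-20.0247
Node (0,0) S=31.0000: V=(p*·13.9813+(1−p*)·2.0083)/1.08=8.0602; Δ=(13.9813−2.0083)/(41.5400−23.2500)=0.6546; B=V−Δ·S=-12.2330
Each (Δ,B) replicates both successor values, so the strategy is self-financing and V0 is arbitrage-free.

(0,0): Delta=0.6546 Bond=-12.2330
(1,0): Delta=0.2827 Bond=-4.5643
(1,1): Delta=0.8186 Bond=-20.0247
(2,0): Delta=0.0000 Bond=0.0000
(2,1): Delta=0.4074 Bond=-8.8132
(2,2): Delta=1.0000 Bond=-31.7222
V0=8.0602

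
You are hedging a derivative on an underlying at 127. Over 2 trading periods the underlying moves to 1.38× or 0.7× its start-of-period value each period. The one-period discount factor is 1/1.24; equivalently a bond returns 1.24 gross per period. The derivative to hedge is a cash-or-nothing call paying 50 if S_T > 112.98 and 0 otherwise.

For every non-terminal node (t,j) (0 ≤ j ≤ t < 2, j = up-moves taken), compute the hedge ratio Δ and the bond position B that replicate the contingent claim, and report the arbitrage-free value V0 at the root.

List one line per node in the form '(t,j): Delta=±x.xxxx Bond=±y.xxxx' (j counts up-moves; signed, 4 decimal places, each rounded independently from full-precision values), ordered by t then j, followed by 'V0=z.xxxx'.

Since d<R<u, set p* = (R−d)/(u−d) = 0.7941; price each node as the discounted p*-expectation of its children.
Terminal values V(2,·): V(2,0)=0.0000, V(2,1)=50.0000, V(2,2)=50.0000
  t=1,j=0: stock 88.9000 → up 122.6820 (V=50.0000), down 62.2300 (V=0.0000). Price 32.0209; hedge Δ=0.8271, bond B=-41.5085.
  t=1,j=1: stock 175.2600 → up 241.8588 (V=50.0000), down 122.6820 (V=50.0000). Price 40.3226; hedge Δ=0.0000, bond B=40.3226.
  t=0,j=0: stock 127.0000 → up 175.2600 (V=40.3226), down 88.9000 (V=32.0209). Price 31.1398; hedge Δ=0.0961, bond B=18.9314.
The time-0 hedge costs 31.1398, which is the no-arbitrage price.

(0,0): Delta=0.0961 Bond=18.9314
(1,0): Delta=0.8271 Bond=-41.5085
(1,1): Delta=0.0000 Bond=40.3226
V0=31.1398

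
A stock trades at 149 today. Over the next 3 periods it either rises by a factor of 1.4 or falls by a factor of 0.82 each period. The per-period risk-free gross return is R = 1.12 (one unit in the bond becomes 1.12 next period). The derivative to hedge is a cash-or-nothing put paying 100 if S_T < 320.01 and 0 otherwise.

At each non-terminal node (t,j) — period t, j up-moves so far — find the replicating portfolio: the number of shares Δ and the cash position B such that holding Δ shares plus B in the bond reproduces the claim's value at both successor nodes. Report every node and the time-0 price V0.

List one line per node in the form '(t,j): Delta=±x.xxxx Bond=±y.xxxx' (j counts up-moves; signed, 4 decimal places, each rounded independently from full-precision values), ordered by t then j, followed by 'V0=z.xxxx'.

Under the risk-neutral measure, an up-move has probability p* = (R−d)/(u−d) = 0.5172 and values discount at R = 1.12.
At expiry t=3: V(3,0)=100.0000, V(3,1)=100.0000, V(3,2)=100.0000, V(3,3)=0.0000
  t=2,j=0: stock 100.1876 → up 140.2626 (V=100.0000), down 82.1538 (V=100.0000). Price 89.2857; hedge Δ=0.0000, bond B=89.2857.
  t=2,j=1: stock 171.0520 → up 239.4728 (V=100.0000), down 140.2626 (V=100.0000). Price 89.2857; hedge Δ=0.0000, bond B=89.2857.
  t=2,j=2: stock 292.0400 → up 408.8560 (V=0.0000), down 239.4728 (V=100.0000). Price 43.1034; hedge Δ=-0.5904, bond B=215.5172.
  t=1,j=0: stock 122.1800 → up 171.0520 (V=89.2857), down 100.1876 (V=89.2857). Price 79.7194; hedge Δ=0.0000, bond B=79.7194.
  t=1,j=1: stock 208.6000 → up 292.0400 (V=43.1034), down 171.0520 (V=89.2857). Price 58.3914; hedge Δ=-0.3817, bond B=138.0160.
  t=0,j=0: stock 149.0000 → up 208.6000 (V=58.3914), down 122.1800 (V=79.7194). Price 61.3283; hedge Δ=-0.2468, bond B=98.1007.
Check: Δ(0,0)·S0 + B(0,0) = 61.3283 = V0.

(0,0): Delta=-0.2468 Bond=98.1007
(1,0): Delta=0.0000 Bond=79.7194
(1,1): Delta=-0.3817 Bond=138.0160
(2,0): Delta=0.0000 Bond=89.2857
(2,1): Delta=0.0000 Bond=89.2857
(2,2): Delta=-0.5904 Bond=215.5172
V0=61.3283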